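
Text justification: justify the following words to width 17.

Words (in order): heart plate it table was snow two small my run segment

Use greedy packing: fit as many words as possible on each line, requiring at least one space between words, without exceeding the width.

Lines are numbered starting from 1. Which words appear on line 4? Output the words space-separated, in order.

Line 1: ['heart', 'plate', 'it'] (min_width=14, slack=3)
Line 2: ['table', 'was', 'snow'] (min_width=14, slack=3)
Line 3: ['two', 'small', 'my', 'run'] (min_width=16, slack=1)
Line 4: ['segment'] (min_width=7, slack=10)

Answer: segment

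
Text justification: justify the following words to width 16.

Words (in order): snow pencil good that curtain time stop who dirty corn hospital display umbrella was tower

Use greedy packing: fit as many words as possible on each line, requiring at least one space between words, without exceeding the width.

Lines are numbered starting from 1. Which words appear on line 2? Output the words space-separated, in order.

Answer: that curtain

Derivation:
Line 1: ['snow', 'pencil', 'good'] (min_width=16, slack=0)
Line 2: ['that', 'curtain'] (min_width=12, slack=4)
Line 3: ['time', 'stop', 'who'] (min_width=13, slack=3)
Line 4: ['dirty', 'corn'] (min_width=10, slack=6)
Line 5: ['hospital', 'display'] (min_width=16, slack=0)
Line 6: ['umbrella', 'was'] (min_width=12, slack=4)
Line 7: ['tower'] (min_width=5, slack=11)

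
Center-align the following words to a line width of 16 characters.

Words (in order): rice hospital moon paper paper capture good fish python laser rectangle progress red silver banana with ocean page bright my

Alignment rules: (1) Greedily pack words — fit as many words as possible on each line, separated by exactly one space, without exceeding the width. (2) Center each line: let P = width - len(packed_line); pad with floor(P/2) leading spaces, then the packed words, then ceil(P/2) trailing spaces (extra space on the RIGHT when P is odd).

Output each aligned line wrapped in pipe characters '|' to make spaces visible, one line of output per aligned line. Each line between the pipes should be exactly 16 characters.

Line 1: ['rice', 'hospital'] (min_width=13, slack=3)
Line 2: ['moon', 'paper', 'paper'] (min_width=16, slack=0)
Line 3: ['capture', 'good'] (min_width=12, slack=4)
Line 4: ['fish', 'python'] (min_width=11, slack=5)
Line 5: ['laser', 'rectangle'] (min_width=15, slack=1)
Line 6: ['progress', 'red'] (min_width=12, slack=4)
Line 7: ['silver', 'banana'] (min_width=13, slack=3)
Line 8: ['with', 'ocean', 'page'] (min_width=15, slack=1)
Line 9: ['bright', 'my'] (min_width=9, slack=7)

Answer: | rice hospital  |
|moon paper paper|
|  capture good  |
|  fish python   |
|laser rectangle |
|  progress red  |
| silver banana  |
|with ocean page |
|   bright my    |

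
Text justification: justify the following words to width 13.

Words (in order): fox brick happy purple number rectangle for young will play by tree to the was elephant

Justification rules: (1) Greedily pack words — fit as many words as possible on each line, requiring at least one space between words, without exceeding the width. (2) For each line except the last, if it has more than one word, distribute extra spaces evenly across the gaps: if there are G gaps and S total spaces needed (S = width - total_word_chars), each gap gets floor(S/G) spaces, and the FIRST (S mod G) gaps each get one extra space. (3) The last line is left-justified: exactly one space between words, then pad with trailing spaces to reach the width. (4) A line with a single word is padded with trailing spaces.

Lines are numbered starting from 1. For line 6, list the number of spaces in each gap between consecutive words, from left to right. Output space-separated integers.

Answer: 2 1

Derivation:
Line 1: ['fox', 'brick'] (min_width=9, slack=4)
Line 2: ['happy', 'purple'] (min_width=12, slack=1)
Line 3: ['number'] (min_width=6, slack=7)
Line 4: ['rectangle', 'for'] (min_width=13, slack=0)
Line 5: ['young', 'will'] (min_width=10, slack=3)
Line 6: ['play', 'by', 'tree'] (min_width=12, slack=1)
Line 7: ['to', 'the', 'was'] (min_width=10, slack=3)
Line 8: ['elephant'] (min_width=8, slack=5)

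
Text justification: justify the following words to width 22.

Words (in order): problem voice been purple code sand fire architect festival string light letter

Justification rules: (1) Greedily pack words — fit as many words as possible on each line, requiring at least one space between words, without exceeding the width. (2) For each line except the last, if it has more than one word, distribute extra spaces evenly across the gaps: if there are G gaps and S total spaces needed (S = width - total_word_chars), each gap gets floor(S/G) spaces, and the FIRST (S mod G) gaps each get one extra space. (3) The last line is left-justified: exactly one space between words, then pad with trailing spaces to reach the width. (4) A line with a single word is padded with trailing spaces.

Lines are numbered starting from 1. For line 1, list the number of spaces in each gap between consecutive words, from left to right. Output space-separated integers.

Line 1: ['problem', 'voice', 'been'] (min_width=18, slack=4)
Line 2: ['purple', 'code', 'sand', 'fire'] (min_width=21, slack=1)
Line 3: ['architect', 'festival'] (min_width=18, slack=4)
Line 4: ['string', 'light', 'letter'] (min_width=19, slack=3)

Answer: 3 3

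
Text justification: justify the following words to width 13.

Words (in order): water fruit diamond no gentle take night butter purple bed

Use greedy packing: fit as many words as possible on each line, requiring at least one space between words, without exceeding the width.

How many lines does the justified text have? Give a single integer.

Line 1: ['water', 'fruit'] (min_width=11, slack=2)
Line 2: ['diamond', 'no'] (min_width=10, slack=3)
Line 3: ['gentle', 'take'] (min_width=11, slack=2)
Line 4: ['night', 'butter'] (min_width=12, slack=1)
Line 5: ['purple', 'bed'] (min_width=10, slack=3)
Total lines: 5

Answer: 5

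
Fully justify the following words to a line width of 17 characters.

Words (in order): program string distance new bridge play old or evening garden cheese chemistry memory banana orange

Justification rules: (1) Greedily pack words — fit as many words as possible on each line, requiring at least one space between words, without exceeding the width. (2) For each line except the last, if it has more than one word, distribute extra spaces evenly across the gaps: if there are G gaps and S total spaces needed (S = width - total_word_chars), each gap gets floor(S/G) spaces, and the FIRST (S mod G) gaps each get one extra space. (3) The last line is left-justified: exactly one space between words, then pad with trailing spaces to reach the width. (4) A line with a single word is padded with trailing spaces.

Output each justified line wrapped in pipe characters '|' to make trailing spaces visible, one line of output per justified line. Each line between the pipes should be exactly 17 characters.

Answer: |program    string|
|distance      new|
|bridge  play  old|
|or evening garden|
|cheese  chemistry|
|memory     banana|
|orange           |

Derivation:
Line 1: ['program', 'string'] (min_width=14, slack=3)
Line 2: ['distance', 'new'] (min_width=12, slack=5)
Line 3: ['bridge', 'play', 'old'] (min_width=15, slack=2)
Line 4: ['or', 'evening', 'garden'] (min_width=17, slack=0)
Line 5: ['cheese', 'chemistry'] (min_width=16, slack=1)
Line 6: ['memory', 'banana'] (min_width=13, slack=4)
Line 7: ['orange'] (min_width=6, slack=11)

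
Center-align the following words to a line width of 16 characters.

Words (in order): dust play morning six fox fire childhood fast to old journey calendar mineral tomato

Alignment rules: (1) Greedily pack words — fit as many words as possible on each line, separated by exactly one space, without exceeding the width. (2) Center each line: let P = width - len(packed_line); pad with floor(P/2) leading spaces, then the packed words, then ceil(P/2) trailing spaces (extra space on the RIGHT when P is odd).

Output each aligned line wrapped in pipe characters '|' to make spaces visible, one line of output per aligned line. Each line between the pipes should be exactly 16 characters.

Answer: |   dust play    |
|morning six fox |
| fire childhood |
|  fast to old   |
|journey calendar|
| mineral tomato |

Derivation:
Line 1: ['dust', 'play'] (min_width=9, slack=7)
Line 2: ['morning', 'six', 'fox'] (min_width=15, slack=1)
Line 3: ['fire', 'childhood'] (min_width=14, slack=2)
Line 4: ['fast', 'to', 'old'] (min_width=11, slack=5)
Line 5: ['journey', 'calendar'] (min_width=16, slack=0)
Line 6: ['mineral', 'tomato'] (min_width=14, slack=2)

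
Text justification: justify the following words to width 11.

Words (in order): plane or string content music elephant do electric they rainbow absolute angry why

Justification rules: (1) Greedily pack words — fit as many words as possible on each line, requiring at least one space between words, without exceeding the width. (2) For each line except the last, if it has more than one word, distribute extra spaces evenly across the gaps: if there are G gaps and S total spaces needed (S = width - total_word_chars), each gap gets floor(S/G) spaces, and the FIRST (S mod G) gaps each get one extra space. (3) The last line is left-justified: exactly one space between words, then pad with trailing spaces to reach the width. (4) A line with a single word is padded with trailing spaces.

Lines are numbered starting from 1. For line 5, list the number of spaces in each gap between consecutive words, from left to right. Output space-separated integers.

Answer: 1

Derivation:
Line 1: ['plane', 'or'] (min_width=8, slack=3)
Line 2: ['string'] (min_width=6, slack=5)
Line 3: ['content'] (min_width=7, slack=4)
Line 4: ['music'] (min_width=5, slack=6)
Line 5: ['elephant', 'do'] (min_width=11, slack=0)
Line 6: ['electric'] (min_width=8, slack=3)
Line 7: ['they'] (min_width=4, slack=7)
Line 8: ['rainbow'] (min_width=7, slack=4)
Line 9: ['absolute'] (min_width=8, slack=3)
Line 10: ['angry', 'why'] (min_width=9, slack=2)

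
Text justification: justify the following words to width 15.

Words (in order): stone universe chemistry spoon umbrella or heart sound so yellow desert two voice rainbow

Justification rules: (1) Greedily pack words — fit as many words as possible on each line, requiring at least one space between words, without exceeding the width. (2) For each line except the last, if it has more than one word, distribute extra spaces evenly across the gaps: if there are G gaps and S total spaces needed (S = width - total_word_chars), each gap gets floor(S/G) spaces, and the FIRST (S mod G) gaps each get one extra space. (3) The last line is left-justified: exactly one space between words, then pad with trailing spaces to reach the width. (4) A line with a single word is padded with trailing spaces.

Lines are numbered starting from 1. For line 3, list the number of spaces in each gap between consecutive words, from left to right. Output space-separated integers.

Answer: 5

Derivation:
Line 1: ['stone', 'universe'] (min_width=14, slack=1)
Line 2: ['chemistry', 'spoon'] (min_width=15, slack=0)
Line 3: ['umbrella', 'or'] (min_width=11, slack=4)
Line 4: ['heart', 'sound', 'so'] (min_width=14, slack=1)
Line 5: ['yellow', 'desert'] (min_width=13, slack=2)
Line 6: ['two', 'voice'] (min_width=9, slack=6)
Line 7: ['rainbow'] (min_width=7, slack=8)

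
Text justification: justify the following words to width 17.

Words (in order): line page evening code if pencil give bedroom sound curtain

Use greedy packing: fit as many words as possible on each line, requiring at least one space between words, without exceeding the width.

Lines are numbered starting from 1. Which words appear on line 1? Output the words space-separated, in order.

Answer: line page evening

Derivation:
Line 1: ['line', 'page', 'evening'] (min_width=17, slack=0)
Line 2: ['code', 'if', 'pencil'] (min_width=14, slack=3)
Line 3: ['give', 'bedroom'] (min_width=12, slack=5)
Line 4: ['sound', 'curtain'] (min_width=13, slack=4)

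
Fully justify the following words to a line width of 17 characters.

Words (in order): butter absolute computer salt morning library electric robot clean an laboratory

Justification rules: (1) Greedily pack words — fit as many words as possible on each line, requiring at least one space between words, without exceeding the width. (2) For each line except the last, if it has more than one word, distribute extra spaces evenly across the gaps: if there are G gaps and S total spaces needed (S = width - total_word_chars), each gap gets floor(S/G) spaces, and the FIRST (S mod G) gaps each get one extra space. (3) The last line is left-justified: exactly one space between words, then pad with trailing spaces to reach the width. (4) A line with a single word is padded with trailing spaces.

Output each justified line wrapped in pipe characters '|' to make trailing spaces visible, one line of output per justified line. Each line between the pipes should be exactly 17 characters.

Answer: |butter   absolute|
|computer     salt|
|morning   library|
|electric    robot|
|clean          an|
|laboratory       |

Derivation:
Line 1: ['butter', 'absolute'] (min_width=15, slack=2)
Line 2: ['computer', 'salt'] (min_width=13, slack=4)
Line 3: ['morning', 'library'] (min_width=15, slack=2)
Line 4: ['electric', 'robot'] (min_width=14, slack=3)
Line 5: ['clean', 'an'] (min_width=8, slack=9)
Line 6: ['laboratory'] (min_width=10, slack=7)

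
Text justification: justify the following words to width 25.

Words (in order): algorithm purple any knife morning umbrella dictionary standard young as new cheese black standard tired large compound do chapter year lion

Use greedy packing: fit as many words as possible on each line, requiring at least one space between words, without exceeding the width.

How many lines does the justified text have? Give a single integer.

Line 1: ['algorithm', 'purple', 'any'] (min_width=20, slack=5)
Line 2: ['knife', 'morning', 'umbrella'] (min_width=22, slack=3)
Line 3: ['dictionary', 'standard', 'young'] (min_width=25, slack=0)
Line 4: ['as', 'new', 'cheese', 'black'] (min_width=19, slack=6)
Line 5: ['standard', 'tired', 'large'] (min_width=20, slack=5)
Line 6: ['compound', 'do', 'chapter', 'year'] (min_width=24, slack=1)
Line 7: ['lion'] (min_width=4, slack=21)
Total lines: 7

Answer: 7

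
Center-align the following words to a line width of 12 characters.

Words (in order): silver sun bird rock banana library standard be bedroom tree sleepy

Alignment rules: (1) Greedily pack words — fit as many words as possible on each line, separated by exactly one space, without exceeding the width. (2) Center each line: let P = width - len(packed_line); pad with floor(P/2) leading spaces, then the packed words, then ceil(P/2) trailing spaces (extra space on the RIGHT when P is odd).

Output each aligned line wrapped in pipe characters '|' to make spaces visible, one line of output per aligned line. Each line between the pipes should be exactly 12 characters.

Answer: | silver sun |
| bird rock  |
|   banana   |
|  library   |
|standard be |
|bedroom tree|
|   sleepy   |

Derivation:
Line 1: ['silver', 'sun'] (min_width=10, slack=2)
Line 2: ['bird', 'rock'] (min_width=9, slack=3)
Line 3: ['banana'] (min_width=6, slack=6)
Line 4: ['library'] (min_width=7, slack=5)
Line 5: ['standard', 'be'] (min_width=11, slack=1)
Line 6: ['bedroom', 'tree'] (min_width=12, slack=0)
Line 7: ['sleepy'] (min_width=6, slack=6)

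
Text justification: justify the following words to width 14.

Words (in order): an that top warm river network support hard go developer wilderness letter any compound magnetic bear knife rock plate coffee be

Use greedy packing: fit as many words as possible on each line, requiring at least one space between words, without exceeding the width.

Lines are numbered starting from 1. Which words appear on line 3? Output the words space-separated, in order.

Answer: network

Derivation:
Line 1: ['an', 'that', 'top'] (min_width=11, slack=3)
Line 2: ['warm', 'river'] (min_width=10, slack=4)
Line 3: ['network'] (min_width=7, slack=7)
Line 4: ['support', 'hard'] (min_width=12, slack=2)
Line 5: ['go', 'developer'] (min_width=12, slack=2)
Line 6: ['wilderness'] (min_width=10, slack=4)
Line 7: ['letter', 'any'] (min_width=10, slack=4)
Line 8: ['compound'] (min_width=8, slack=6)
Line 9: ['magnetic', 'bear'] (min_width=13, slack=1)
Line 10: ['knife', 'rock'] (min_width=10, slack=4)
Line 11: ['plate', 'coffee'] (min_width=12, slack=2)
Line 12: ['be'] (min_width=2, slack=12)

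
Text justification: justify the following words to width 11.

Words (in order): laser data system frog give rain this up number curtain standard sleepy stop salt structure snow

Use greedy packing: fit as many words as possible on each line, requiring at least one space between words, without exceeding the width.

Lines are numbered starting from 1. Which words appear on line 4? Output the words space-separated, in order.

Line 1: ['laser', 'data'] (min_width=10, slack=1)
Line 2: ['system', 'frog'] (min_width=11, slack=0)
Line 3: ['give', 'rain'] (min_width=9, slack=2)
Line 4: ['this', 'up'] (min_width=7, slack=4)
Line 5: ['number'] (min_width=6, slack=5)
Line 6: ['curtain'] (min_width=7, slack=4)
Line 7: ['standard'] (min_width=8, slack=3)
Line 8: ['sleepy', 'stop'] (min_width=11, slack=0)
Line 9: ['salt'] (min_width=4, slack=7)
Line 10: ['structure'] (min_width=9, slack=2)
Line 11: ['snow'] (min_width=4, slack=7)

Answer: this up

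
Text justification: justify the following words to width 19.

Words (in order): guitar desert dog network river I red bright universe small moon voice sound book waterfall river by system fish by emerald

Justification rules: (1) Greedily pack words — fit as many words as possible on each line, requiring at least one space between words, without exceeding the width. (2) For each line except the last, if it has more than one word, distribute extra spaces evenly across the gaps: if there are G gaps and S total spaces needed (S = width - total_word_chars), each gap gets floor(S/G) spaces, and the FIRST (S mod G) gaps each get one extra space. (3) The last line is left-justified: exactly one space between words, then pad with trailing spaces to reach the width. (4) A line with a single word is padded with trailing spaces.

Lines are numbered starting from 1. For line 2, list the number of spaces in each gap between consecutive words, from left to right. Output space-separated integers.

Answer: 1 1 1

Derivation:
Line 1: ['guitar', 'desert', 'dog'] (min_width=17, slack=2)
Line 2: ['network', 'river', 'I', 'red'] (min_width=19, slack=0)
Line 3: ['bright', 'universe'] (min_width=15, slack=4)
Line 4: ['small', 'moon', 'voice'] (min_width=16, slack=3)
Line 5: ['sound', 'book'] (min_width=10, slack=9)
Line 6: ['waterfall', 'river', 'by'] (min_width=18, slack=1)
Line 7: ['system', 'fish', 'by'] (min_width=14, slack=5)
Line 8: ['emerald'] (min_width=7, slack=12)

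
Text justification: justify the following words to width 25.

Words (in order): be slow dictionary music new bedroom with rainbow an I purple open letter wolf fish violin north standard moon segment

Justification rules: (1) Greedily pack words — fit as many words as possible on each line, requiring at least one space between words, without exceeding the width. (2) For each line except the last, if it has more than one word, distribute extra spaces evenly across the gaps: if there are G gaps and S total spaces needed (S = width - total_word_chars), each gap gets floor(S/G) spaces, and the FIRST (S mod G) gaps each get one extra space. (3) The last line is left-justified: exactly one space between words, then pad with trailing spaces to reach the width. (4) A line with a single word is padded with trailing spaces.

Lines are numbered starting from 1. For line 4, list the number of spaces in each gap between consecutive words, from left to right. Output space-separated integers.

Line 1: ['be', 'slow', 'dictionary', 'music'] (min_width=24, slack=1)
Line 2: ['new', 'bedroom', 'with', 'rainbow'] (min_width=24, slack=1)
Line 3: ['an', 'I', 'purple', 'open', 'letter'] (min_width=23, slack=2)
Line 4: ['wolf', 'fish', 'violin', 'north'] (min_width=22, slack=3)
Line 5: ['standard', 'moon', 'segment'] (min_width=21, slack=4)

Answer: 2 2 2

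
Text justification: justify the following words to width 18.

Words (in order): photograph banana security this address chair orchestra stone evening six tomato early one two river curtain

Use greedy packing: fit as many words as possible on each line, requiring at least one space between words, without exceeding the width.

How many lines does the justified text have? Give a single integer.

Answer: 7

Derivation:
Line 1: ['photograph', 'banana'] (min_width=17, slack=1)
Line 2: ['security', 'this'] (min_width=13, slack=5)
Line 3: ['address', 'chair'] (min_width=13, slack=5)
Line 4: ['orchestra', 'stone'] (min_width=15, slack=3)
Line 5: ['evening', 'six', 'tomato'] (min_width=18, slack=0)
Line 6: ['early', 'one', 'two'] (min_width=13, slack=5)
Line 7: ['river', 'curtain'] (min_width=13, slack=5)
Total lines: 7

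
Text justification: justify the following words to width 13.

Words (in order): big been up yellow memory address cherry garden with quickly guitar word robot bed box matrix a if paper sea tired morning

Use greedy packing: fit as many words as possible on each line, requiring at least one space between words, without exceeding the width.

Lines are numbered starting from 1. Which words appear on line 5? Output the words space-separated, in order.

Answer: with quickly

Derivation:
Line 1: ['big', 'been', 'up'] (min_width=11, slack=2)
Line 2: ['yellow', 'memory'] (min_width=13, slack=0)
Line 3: ['address'] (min_width=7, slack=6)
Line 4: ['cherry', 'garden'] (min_width=13, slack=0)
Line 5: ['with', 'quickly'] (min_width=12, slack=1)
Line 6: ['guitar', 'word'] (min_width=11, slack=2)
Line 7: ['robot', 'bed', 'box'] (min_width=13, slack=0)
Line 8: ['matrix', 'a', 'if'] (min_width=11, slack=2)
Line 9: ['paper', 'sea'] (min_width=9, slack=4)
Line 10: ['tired', 'morning'] (min_width=13, slack=0)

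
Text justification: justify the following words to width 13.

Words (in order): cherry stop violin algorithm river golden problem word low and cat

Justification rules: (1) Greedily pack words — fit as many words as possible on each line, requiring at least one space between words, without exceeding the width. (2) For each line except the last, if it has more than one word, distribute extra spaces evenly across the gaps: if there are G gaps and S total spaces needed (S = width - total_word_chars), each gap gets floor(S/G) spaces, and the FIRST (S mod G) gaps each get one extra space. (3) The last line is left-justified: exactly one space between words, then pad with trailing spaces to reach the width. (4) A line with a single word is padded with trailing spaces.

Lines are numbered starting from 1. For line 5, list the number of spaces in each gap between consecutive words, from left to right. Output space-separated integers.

Answer: 2

Derivation:
Line 1: ['cherry', 'stop'] (min_width=11, slack=2)
Line 2: ['violin'] (min_width=6, slack=7)
Line 3: ['algorithm'] (min_width=9, slack=4)
Line 4: ['river', 'golden'] (min_width=12, slack=1)
Line 5: ['problem', 'word'] (min_width=12, slack=1)
Line 6: ['low', 'and', 'cat'] (min_width=11, slack=2)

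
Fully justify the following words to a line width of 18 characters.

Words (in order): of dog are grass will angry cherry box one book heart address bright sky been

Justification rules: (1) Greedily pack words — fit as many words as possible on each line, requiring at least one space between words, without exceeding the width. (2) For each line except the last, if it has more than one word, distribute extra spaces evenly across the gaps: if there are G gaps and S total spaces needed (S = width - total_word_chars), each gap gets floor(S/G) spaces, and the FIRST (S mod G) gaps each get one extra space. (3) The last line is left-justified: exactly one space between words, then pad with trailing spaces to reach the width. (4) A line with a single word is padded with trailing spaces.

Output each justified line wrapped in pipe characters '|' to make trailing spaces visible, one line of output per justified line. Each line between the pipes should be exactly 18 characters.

Line 1: ['of', 'dog', 'are', 'grass'] (min_width=16, slack=2)
Line 2: ['will', 'angry', 'cherry'] (min_width=17, slack=1)
Line 3: ['box', 'one', 'book', 'heart'] (min_width=18, slack=0)
Line 4: ['address', 'bright', 'sky'] (min_width=18, slack=0)
Line 5: ['been'] (min_width=4, slack=14)

Answer: |of  dog  are grass|
|will  angry cherry|
|box one book heart|
|address bright sky|
|been              |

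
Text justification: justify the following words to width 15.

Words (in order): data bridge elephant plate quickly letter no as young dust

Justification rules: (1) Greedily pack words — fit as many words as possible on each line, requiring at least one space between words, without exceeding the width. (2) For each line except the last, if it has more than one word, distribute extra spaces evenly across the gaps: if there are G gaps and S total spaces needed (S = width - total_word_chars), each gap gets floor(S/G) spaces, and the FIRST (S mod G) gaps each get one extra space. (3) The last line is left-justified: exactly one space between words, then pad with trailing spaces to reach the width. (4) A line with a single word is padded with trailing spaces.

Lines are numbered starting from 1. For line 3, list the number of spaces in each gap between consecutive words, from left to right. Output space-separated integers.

Line 1: ['data', 'bridge'] (min_width=11, slack=4)
Line 2: ['elephant', 'plate'] (min_width=14, slack=1)
Line 3: ['quickly', 'letter'] (min_width=14, slack=1)
Line 4: ['no', 'as', 'young'] (min_width=11, slack=4)
Line 5: ['dust'] (min_width=4, slack=11)

Answer: 2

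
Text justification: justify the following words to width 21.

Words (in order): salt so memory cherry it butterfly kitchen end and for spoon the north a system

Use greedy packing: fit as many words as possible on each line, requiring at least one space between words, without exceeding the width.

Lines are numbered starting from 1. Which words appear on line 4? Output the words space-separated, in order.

Answer: north a system

Derivation:
Line 1: ['salt', 'so', 'memory', 'cherry'] (min_width=21, slack=0)
Line 2: ['it', 'butterfly', 'kitchen'] (min_width=20, slack=1)
Line 3: ['end', 'and', 'for', 'spoon', 'the'] (min_width=21, slack=0)
Line 4: ['north', 'a', 'system'] (min_width=14, slack=7)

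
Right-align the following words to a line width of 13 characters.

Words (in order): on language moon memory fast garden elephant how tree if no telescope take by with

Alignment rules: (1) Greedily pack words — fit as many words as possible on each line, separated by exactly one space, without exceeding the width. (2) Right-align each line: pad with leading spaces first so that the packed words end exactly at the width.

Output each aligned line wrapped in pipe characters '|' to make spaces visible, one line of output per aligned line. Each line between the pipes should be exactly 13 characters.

Line 1: ['on', 'language'] (min_width=11, slack=2)
Line 2: ['moon', 'memory'] (min_width=11, slack=2)
Line 3: ['fast', 'garden'] (min_width=11, slack=2)
Line 4: ['elephant', 'how'] (min_width=12, slack=1)
Line 5: ['tree', 'if', 'no'] (min_width=10, slack=3)
Line 6: ['telescope'] (min_width=9, slack=4)
Line 7: ['take', 'by', 'with'] (min_width=12, slack=1)

Answer: |  on language|
|  moon memory|
|  fast garden|
| elephant how|
|   tree if no|
|    telescope|
| take by with|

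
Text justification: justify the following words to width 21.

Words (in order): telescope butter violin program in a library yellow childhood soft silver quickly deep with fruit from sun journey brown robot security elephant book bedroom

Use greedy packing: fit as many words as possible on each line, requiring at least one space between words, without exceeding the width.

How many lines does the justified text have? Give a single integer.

Line 1: ['telescope', 'butter'] (min_width=16, slack=5)
Line 2: ['violin', 'program', 'in', 'a'] (min_width=19, slack=2)
Line 3: ['library', 'yellow'] (min_width=14, slack=7)
Line 4: ['childhood', 'soft', 'silver'] (min_width=21, slack=0)
Line 5: ['quickly', 'deep', 'with'] (min_width=17, slack=4)
Line 6: ['fruit', 'from', 'sun'] (min_width=14, slack=7)
Line 7: ['journey', 'brown', 'robot'] (min_width=19, slack=2)
Line 8: ['security', 'elephant'] (min_width=17, slack=4)
Line 9: ['book', 'bedroom'] (min_width=12, slack=9)
Total lines: 9

Answer: 9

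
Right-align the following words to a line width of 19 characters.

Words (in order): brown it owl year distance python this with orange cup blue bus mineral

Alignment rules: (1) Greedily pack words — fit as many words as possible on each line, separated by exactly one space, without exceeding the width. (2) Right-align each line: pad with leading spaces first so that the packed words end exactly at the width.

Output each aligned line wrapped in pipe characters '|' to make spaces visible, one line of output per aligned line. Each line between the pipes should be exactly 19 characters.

Line 1: ['brown', 'it', 'owl', 'year'] (min_width=17, slack=2)
Line 2: ['distance', 'python'] (min_width=15, slack=4)
Line 3: ['this', 'with', 'orange'] (min_width=16, slack=3)
Line 4: ['cup', 'blue', 'bus'] (min_width=12, slack=7)
Line 5: ['mineral'] (min_width=7, slack=12)

Answer: |  brown it owl year|
|    distance python|
|   this with orange|
|       cup blue bus|
|            mineral|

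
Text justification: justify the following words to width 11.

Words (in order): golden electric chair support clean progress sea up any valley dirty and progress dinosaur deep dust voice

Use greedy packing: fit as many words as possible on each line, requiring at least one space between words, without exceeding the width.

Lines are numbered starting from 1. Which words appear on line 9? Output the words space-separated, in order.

Line 1: ['golden'] (min_width=6, slack=5)
Line 2: ['electric'] (min_width=8, slack=3)
Line 3: ['chair'] (min_width=5, slack=6)
Line 4: ['support'] (min_width=7, slack=4)
Line 5: ['clean'] (min_width=5, slack=6)
Line 6: ['progress'] (min_width=8, slack=3)
Line 7: ['sea', 'up', 'any'] (min_width=10, slack=1)
Line 8: ['valley'] (min_width=6, slack=5)
Line 9: ['dirty', 'and'] (min_width=9, slack=2)
Line 10: ['progress'] (min_width=8, slack=3)
Line 11: ['dinosaur'] (min_width=8, slack=3)
Line 12: ['deep', 'dust'] (min_width=9, slack=2)
Line 13: ['voice'] (min_width=5, slack=6)

Answer: dirty and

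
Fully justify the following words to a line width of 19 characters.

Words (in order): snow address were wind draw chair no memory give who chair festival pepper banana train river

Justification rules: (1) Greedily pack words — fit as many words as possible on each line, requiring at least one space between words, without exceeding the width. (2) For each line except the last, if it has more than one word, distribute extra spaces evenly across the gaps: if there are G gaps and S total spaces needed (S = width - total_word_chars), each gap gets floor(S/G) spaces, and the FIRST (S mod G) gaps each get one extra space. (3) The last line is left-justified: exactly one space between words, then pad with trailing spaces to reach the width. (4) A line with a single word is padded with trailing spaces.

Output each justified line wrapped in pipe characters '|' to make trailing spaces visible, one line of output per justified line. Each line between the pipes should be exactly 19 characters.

Line 1: ['snow', 'address', 'were'] (min_width=17, slack=2)
Line 2: ['wind', 'draw', 'chair', 'no'] (min_width=18, slack=1)
Line 3: ['memory', 'give', 'who'] (min_width=15, slack=4)
Line 4: ['chair', 'festival'] (min_width=14, slack=5)
Line 5: ['pepper', 'banana', 'train'] (min_width=19, slack=0)
Line 6: ['river'] (min_width=5, slack=14)

Answer: |snow  address  were|
|wind  draw chair no|
|memory   give   who|
|chair      festival|
|pepper banana train|
|river              |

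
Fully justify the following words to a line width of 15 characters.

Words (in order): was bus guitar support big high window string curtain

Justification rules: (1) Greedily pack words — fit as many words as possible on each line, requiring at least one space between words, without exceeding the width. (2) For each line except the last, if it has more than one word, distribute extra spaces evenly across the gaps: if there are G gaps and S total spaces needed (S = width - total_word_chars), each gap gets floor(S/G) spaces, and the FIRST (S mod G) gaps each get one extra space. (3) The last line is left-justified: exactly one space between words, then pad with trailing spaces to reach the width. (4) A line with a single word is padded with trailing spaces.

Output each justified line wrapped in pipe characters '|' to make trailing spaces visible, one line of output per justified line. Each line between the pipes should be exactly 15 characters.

Answer: |was  bus guitar|
|support     big|
|high     window|
|string curtain |

Derivation:
Line 1: ['was', 'bus', 'guitar'] (min_width=14, slack=1)
Line 2: ['support', 'big'] (min_width=11, slack=4)
Line 3: ['high', 'window'] (min_width=11, slack=4)
Line 4: ['string', 'curtain'] (min_width=14, slack=1)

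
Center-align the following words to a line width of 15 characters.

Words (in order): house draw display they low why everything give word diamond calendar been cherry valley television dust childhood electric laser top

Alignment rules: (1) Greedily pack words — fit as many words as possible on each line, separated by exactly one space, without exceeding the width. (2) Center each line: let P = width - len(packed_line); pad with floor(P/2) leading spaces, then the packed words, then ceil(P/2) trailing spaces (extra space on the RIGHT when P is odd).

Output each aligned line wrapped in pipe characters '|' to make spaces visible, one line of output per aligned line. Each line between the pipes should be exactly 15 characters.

Answer: |  house draw   |
| display they  |
|    low why    |
|everything give|
| word diamond  |
| calendar been |
| cherry valley |
|television dust|
|   childhood   |
|electric laser |
|      top      |

Derivation:
Line 1: ['house', 'draw'] (min_width=10, slack=5)
Line 2: ['display', 'they'] (min_width=12, slack=3)
Line 3: ['low', 'why'] (min_width=7, slack=8)
Line 4: ['everything', 'give'] (min_width=15, slack=0)
Line 5: ['word', 'diamond'] (min_width=12, slack=3)
Line 6: ['calendar', 'been'] (min_width=13, slack=2)
Line 7: ['cherry', 'valley'] (min_width=13, slack=2)
Line 8: ['television', 'dust'] (min_width=15, slack=0)
Line 9: ['childhood'] (min_width=9, slack=6)
Line 10: ['electric', 'laser'] (min_width=14, slack=1)
Line 11: ['top'] (min_width=3, slack=12)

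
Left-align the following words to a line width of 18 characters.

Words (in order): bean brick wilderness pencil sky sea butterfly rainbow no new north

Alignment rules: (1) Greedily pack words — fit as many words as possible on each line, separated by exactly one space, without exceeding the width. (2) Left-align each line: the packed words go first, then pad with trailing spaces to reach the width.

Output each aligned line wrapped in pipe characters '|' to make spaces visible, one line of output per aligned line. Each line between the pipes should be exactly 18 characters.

Line 1: ['bean', 'brick'] (min_width=10, slack=8)
Line 2: ['wilderness', 'pencil'] (min_width=17, slack=1)
Line 3: ['sky', 'sea', 'butterfly'] (min_width=17, slack=1)
Line 4: ['rainbow', 'no', 'new'] (min_width=14, slack=4)
Line 5: ['north'] (min_width=5, slack=13)

Answer: |bean brick        |
|wilderness pencil |
|sky sea butterfly |
|rainbow no new    |
|north             |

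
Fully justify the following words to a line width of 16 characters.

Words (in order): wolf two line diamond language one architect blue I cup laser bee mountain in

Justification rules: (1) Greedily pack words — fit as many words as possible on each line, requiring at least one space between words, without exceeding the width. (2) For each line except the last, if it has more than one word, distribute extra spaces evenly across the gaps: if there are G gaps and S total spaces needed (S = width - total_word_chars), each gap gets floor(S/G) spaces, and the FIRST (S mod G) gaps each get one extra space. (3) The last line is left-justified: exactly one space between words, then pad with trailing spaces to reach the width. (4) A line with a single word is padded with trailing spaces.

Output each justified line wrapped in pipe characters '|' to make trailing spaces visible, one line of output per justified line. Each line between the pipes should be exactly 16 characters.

Answer: |wolf   two  line|
|diamond language|
|one    architect|
|blue I cup laser|
|bee mountain in |

Derivation:
Line 1: ['wolf', 'two', 'line'] (min_width=13, slack=3)
Line 2: ['diamond', 'language'] (min_width=16, slack=0)
Line 3: ['one', 'architect'] (min_width=13, slack=3)
Line 4: ['blue', 'I', 'cup', 'laser'] (min_width=16, slack=0)
Line 5: ['bee', 'mountain', 'in'] (min_width=15, slack=1)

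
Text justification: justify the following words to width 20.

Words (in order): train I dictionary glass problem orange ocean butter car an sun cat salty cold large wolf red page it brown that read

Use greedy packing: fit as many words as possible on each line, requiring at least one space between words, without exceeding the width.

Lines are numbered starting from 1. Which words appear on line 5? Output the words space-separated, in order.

Line 1: ['train', 'I', 'dictionary'] (min_width=18, slack=2)
Line 2: ['glass', 'problem', 'orange'] (min_width=20, slack=0)
Line 3: ['ocean', 'butter', 'car', 'an'] (min_width=19, slack=1)
Line 4: ['sun', 'cat', 'salty', 'cold'] (min_width=18, slack=2)
Line 5: ['large', 'wolf', 'red', 'page'] (min_width=19, slack=1)
Line 6: ['it', 'brown', 'that', 'read'] (min_width=18, slack=2)

Answer: large wolf red page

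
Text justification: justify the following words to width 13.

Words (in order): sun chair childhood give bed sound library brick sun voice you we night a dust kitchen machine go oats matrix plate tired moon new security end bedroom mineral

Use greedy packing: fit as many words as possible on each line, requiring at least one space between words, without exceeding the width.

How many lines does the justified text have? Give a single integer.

Answer: 15

Derivation:
Line 1: ['sun', 'chair'] (min_width=9, slack=4)
Line 2: ['childhood'] (min_width=9, slack=4)
Line 3: ['give', 'bed'] (min_width=8, slack=5)
Line 4: ['sound', 'library'] (min_width=13, slack=0)
Line 5: ['brick', 'sun'] (min_width=9, slack=4)
Line 6: ['voice', 'you', 'we'] (min_width=12, slack=1)
Line 7: ['night', 'a', 'dust'] (min_width=12, slack=1)
Line 8: ['kitchen'] (min_width=7, slack=6)
Line 9: ['machine', 'go'] (min_width=10, slack=3)
Line 10: ['oats', 'matrix'] (min_width=11, slack=2)
Line 11: ['plate', 'tired'] (min_width=11, slack=2)
Line 12: ['moon', 'new'] (min_width=8, slack=5)
Line 13: ['security', 'end'] (min_width=12, slack=1)
Line 14: ['bedroom'] (min_width=7, slack=6)
Line 15: ['mineral'] (min_width=7, slack=6)
Total lines: 15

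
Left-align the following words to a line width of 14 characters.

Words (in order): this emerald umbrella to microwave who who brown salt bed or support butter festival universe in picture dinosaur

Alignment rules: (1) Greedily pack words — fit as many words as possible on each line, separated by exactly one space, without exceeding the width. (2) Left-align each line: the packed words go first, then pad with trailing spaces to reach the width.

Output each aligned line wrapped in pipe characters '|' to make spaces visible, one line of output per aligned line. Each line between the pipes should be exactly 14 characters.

Answer: |this emerald  |
|umbrella to   |
|microwave who |
|who brown salt|
|bed or support|
|butter        |
|festival      |
|universe in   |
|picture       |
|dinosaur      |

Derivation:
Line 1: ['this', 'emerald'] (min_width=12, slack=2)
Line 2: ['umbrella', 'to'] (min_width=11, slack=3)
Line 3: ['microwave', 'who'] (min_width=13, slack=1)
Line 4: ['who', 'brown', 'salt'] (min_width=14, slack=0)
Line 5: ['bed', 'or', 'support'] (min_width=14, slack=0)
Line 6: ['butter'] (min_width=6, slack=8)
Line 7: ['festival'] (min_width=8, slack=6)
Line 8: ['universe', 'in'] (min_width=11, slack=3)
Line 9: ['picture'] (min_width=7, slack=7)
Line 10: ['dinosaur'] (min_width=8, slack=6)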